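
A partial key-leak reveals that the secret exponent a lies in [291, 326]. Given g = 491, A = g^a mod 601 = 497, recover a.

Compute 491^291 mod 601 = 430, then multiply by 491 repeatedly:
  491^291=430  491^292=179  491^293=143  491^294=497
Found 497 at exponent 294.

294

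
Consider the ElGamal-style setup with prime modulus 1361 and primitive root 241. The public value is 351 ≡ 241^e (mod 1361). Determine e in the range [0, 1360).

475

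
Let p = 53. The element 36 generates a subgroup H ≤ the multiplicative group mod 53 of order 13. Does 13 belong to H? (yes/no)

yes

13 ∈ ⟨36⟩ iff 13^13 ≡ 1 (mod 53), since |⟨36⟩| = 13.
13^13 mod 53 = 1.
Since 1 = 1, 13 lies in the subgroup.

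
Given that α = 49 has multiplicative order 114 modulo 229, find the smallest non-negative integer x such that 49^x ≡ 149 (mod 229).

44

Baby-step giant-step with m = ceil(sqrt(114)) = 11.
Baby table (49^j mod 229 for j=0..10):
  0:1  1:49  2:111  3:172  4:184  5:85  6:43  7:46
  8:193  9:68  10:126
Giant step factor: 49^(-11) ≡ 178 (mod 229).
Scan 149·178^i mod 229 for i = 0, 1, …:
  i=0: 149   i=1: 187   i=2: 81   i=3: 220
  i=4: 1
Match at i=4, j=0: x = 4·11 + 0 = 44.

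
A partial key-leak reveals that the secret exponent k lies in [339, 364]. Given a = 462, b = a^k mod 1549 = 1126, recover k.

341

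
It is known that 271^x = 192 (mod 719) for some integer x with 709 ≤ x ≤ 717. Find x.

714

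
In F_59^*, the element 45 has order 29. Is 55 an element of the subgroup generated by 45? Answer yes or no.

no

55 ∈ ⟨45⟩ iff 55^29 ≡ 1 (mod 59), since |⟨45⟩| = 29.
55^29 mod 59 = 58.
Since 58 ≠ 1, 55 does not lie in the subgroup.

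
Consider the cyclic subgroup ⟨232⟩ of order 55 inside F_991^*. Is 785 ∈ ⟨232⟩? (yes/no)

785 ∈ ⟨232⟩ iff 785^55 ≡ 1 (mod 991), since |⟨232⟩| = 55.
785^55 mod 991 = 921.
Since 921 ≠ 1, 785 does not lie in the subgroup.

no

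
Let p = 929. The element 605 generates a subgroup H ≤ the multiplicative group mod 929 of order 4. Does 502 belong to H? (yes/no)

⟨605⟩ has order 4; its elements mod 929 are {1, 324, 605, 928}.
502 is not in this set.

no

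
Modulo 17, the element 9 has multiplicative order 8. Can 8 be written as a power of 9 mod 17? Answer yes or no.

yes

⟨9⟩ has order 8; its elements mod 17 are {1, 2, 4, 8, 9, 13, 15, 16}.
8 is in this set.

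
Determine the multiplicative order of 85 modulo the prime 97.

The order of 85 must divide p − 1 = 96 = 2^5 · 3.
Divisors: 1, 2, 3, 4, 6, 8, 12, 16, 24, 32, 48, 96.
Check each in increasing order: 85^1 ≡ 85;  85^2 ≡ 47;  85^3 ≡ 18;  85^4 ≡ 75;  85^6 ≡ 33;  85^8 ≡ 96;  85^12 ≡ 22;  85^16 ≡ 1.
Smallest exponent giving 1 is 16.

16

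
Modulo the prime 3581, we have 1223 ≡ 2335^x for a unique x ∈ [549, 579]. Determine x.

Compute 2335^549 mod 3581 = 2638, then multiply by 2335 repeatedly:
  2335^549=2638  2335^550=410  2335^551=1223
Found 1223 at exponent 551.

551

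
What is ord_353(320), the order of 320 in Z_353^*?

The order of 320 must divide p − 1 = 352 = 2^5 · 11.
Divisors: 1, 2, 4, 8, 11, 16, 22, 32, 44, 88, 176, 352.
Check each in increasing order: 320^1 ≡ 320;  320^2 ≡ 30;  320^4 ≡ 194;  320^8 ≡ 218;  320^11 ≡ 216;  320^16 ≡ 222;  320^22 ≡ 60;  320^32 ≡ 217;  320^44 ≡ 70;  320^88 ≡ 311;  320^176 ≡ 352;  320^352 ≡ 1.
Smallest exponent giving 1 is 352.

352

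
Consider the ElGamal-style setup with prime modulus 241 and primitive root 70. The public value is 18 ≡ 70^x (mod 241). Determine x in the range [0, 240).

106

Baby-step giant-step with m = ceil(sqrt(240)) = 16.
Baby table (70^j mod 241 for j=0..15):
  0:1  1:70  2:80  3:57  4:134  5:222  6:116  7:167
  8:122  9:105  10:120  11:206  12:201  13:92  14:174  15:130
Giant step factor: 70^(-16) ≡ 54 (mod 241).
Scan 18·54^i mod 241 for i = 0, 1, …:
  i=0: 18   i=1: 8   i=2: 191   i=3: 192
  i=4: 5   i=5: 29   i=6: 120
Match at i=6, j=10: x = 6·16 + 10 = 106.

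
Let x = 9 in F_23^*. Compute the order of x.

11

The order of 9 must divide p − 1 = 22 = 2 · 11.
Divisors: 1, 2, 11, 22.
Check each in increasing order: 9^1 ≡ 9;  9^2 ≡ 12;  9^11 ≡ 1.
Smallest exponent giving 1 is 11.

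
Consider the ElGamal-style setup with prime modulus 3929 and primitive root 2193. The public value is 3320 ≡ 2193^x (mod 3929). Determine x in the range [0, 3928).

Baby-step giant-step with m = ceil(sqrt(3928)) = 63.
Baby table (2193^j mod 3929 for j=0..62):
  0:1  1:2193  2:153  3:1564  4:3764  5:3552  6:2258  7:1254
  8:3651  9:3270  10:685  11:1327  12:2651  13:2652  14:916  15:1069
  16:2633  17:2468  18:2091  19:420  20:1674  21:1396  22:737  23:1422
  24:2749  25:1471  26:194  27:1110  28:2179  29:883  30:3351  31:1513
  32:1933  33:3607  34:1074  35:1811  36:3233  37:2053  38:3524  39:3718
  40:899  41:3078  42:32  43:3383  44:967  45:2900  46:2578  47:3652
  48:1534  49:838  50:2891  51:2486  52:2275  53:3174  54:2323  55:2355
  56:1809  57:2776  58:1747  59:396  60:119  61:1653  62:2491
Giant step factor: 2193^(-63) ≡ 1398 (mod 3929).
Scan 3320·1398^i mod 3929 for i = 0, 1, …:
  i=0: 3320   i=1: 1211   i=2: 3508   i=3: 792
  i=4: 3167   i=5: 3412   i=6: 170   i=7: 1920
  i=8: 653   i=9: 1366     …   i=15: 709
  i=16: 1074
Match at i=16, j=34: x = 16·63 + 34 = 1042.

1042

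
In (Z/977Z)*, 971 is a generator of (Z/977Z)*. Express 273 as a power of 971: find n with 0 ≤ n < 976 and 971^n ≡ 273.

258

Baby-step giant-step with m = ceil(sqrt(976)) = 32.
Baby table (971^j mod 977 for j=0..31):
  0:1  1:971  2:36  3:761  4:319  5:40  6:737  7:463
  8:153  9:59  10:623  11:170  12:934  13:258  14:406  15:495
  16:938  17:234  18:550  19:608  20:260  21:394  22:567  23:506
  24:872  25:630  26:128  27:209  28:700  29:685  30:775  31:235
Giant step factor: 971^(-32) ≡ 889 (mod 977).
Scan 273·889^i mod 977 for i = 0, 1, …:
  i=0: 273   i=1: 401   i=2: 861   i=3: 438
  i=4: 536   i=5: 705   i=6: 488   i=7: 44
  i=8: 36
Match at i=8, j=2: n = 8·32 + 2 = 258.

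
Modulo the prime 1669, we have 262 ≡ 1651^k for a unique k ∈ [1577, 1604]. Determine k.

1580

Compute 1651^1577 mod 1669 = 906, then multiply by 1651 repeatedly:
  1651^1577=906  1651^1578=382  1651^1579=1469  1651^1580=262
Found 262 at exponent 1580.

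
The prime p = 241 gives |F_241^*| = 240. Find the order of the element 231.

15

The order of 231 must divide p − 1 = 240 = 2^4 · 3 · 5.
Divisors: 1, 2, 3, 4, 5, 6, 8, 10, 12, 15, 16, 20, 24, 30, 40, 48, 60, 80, 120, 240.
Check each in increasing order: 231^1 ≡ 231;  231^2 ≡ 100;  231^3 ≡ 205;  231^4 ≡ 119;  231^5 ≡ 15;  231^6 ≡ 91;  231^8 ≡ 183;  231^10 ≡ 225;  231^12 ≡ 87;  231^15 ≡ 1.
Smallest exponent giving 1 is 15.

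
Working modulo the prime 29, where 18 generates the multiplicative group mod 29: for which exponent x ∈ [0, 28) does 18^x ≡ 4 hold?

18

Successive powers of 18 modulo 29:
  18^0=1  18^1=18  18^2=5  18^3=3  18^4=25  18^5=15
  18^6=9  18^7=17  18^8=16  18^9=27  18^10=22  18^11=19
  18^12=23  18^13=8  18^14=28  18^15=11  18^16=24  18^17=26
  18^18=4
So 18^18 ≡ 4 (mod 29), giving x = 18.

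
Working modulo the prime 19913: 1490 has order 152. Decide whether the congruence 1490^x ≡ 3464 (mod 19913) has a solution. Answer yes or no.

3464 ∈ ⟨1490⟩ iff 3464^152 ≡ 1 (mod 19913), since |⟨1490⟩| = 152.
3464^152 mod 19913 = 1.
Since 1 = 1, 3464 lies in the subgroup.

yes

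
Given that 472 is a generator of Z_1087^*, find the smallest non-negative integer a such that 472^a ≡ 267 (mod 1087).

Baby-step giant-step with m = ceil(sqrt(1086)) = 33.
Baby table (472^j mod 1087 for j=0..32):
  0:1  1:472  2:1036  3:929  4:427  5:449  6:1050  7:1015
  8:800  9:411  10:506  11:779  12:282  13:490  14:836  15:11
  16:844  17:526  18:436  19:349  20:591  21:680  22:295  23:104
  24:173  25:131  26:960  27:928  28:1042  29:500  30:121  31:588
  32:351
Giant step factor: 472^(-33) ≡ 313 (mod 1087).
Scan 267·313^i mod 1087 for i = 0, 1, …:
  i=0: 267   i=1: 959   i=2: 155   i=3: 687
  i=4: 892   i=5: 924   i=6: 70   i=7: 170
  i=8: 1034   i=9: 803     …   i=30: 1077
  i=31: 131
Match at i=31, j=25: a = 31·33 + 25 = 1048.

1048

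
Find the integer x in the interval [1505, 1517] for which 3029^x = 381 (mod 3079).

Compute 3029^1505 mod 3079 = 634, then multiply by 3029 repeatedly:
  3029^1505=634  3029^1506=2169  3029^1507=2394  3029^1508=381
Found 381 at exponent 1508.

1508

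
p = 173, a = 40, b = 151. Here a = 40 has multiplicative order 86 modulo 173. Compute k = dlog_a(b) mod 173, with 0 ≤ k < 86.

Baby-step giant-step with m = ceil(sqrt(86)) = 10.
Baby table (40^j mod 173 for j=0..9):
  0:1  1:40  2:43  3:163  4:119  5:89  6:100  7:21
  8:148  9:38
Giant step factor: 40^(-10) ≡ 14 (mod 173).
Scan 151·14^i mod 173 for i = 0, 1, …:
  i=0: 151   i=1: 38
Match at i=1, j=9: k = 1·10 + 9 = 19.

19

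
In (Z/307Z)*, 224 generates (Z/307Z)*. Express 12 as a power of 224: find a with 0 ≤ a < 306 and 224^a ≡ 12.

Baby-step giant-step with m = ceil(sqrt(306)) = 18.
Baby table (224^j mod 307 for j=0..17):
  0:1  1:224  2:135  3:154  4:112  5:221  6:77  7:56
  8:264  9:192  10:28  11:132  12:96  13:14  14:66  15:48
  16:7  17:33
Giant step factor: 224^(-18) ≡ 64 (mod 307).
Scan 12·64^i mod 307 for i = 0, 1, …:
  i=0: 12   i=1: 154
Match at i=1, j=3: a = 1·18 + 3 = 21.

21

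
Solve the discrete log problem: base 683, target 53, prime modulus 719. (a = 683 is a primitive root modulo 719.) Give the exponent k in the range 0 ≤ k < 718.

345

Baby-step giant-step with m = ceil(sqrt(718)) = 27.
Baby table (683^j mod 719 for j=0..26):
  0:1  1:683  2:577  3:79  4:32  5:286  6:489  7:371
  8:305  9:524  10:549  11:368  12:413  13:231  14:312  15:272
  16:274  17:202  18:637  19:76  20:140  21:712  22:252  23:275
  24:166  25:495  26:155
Giant step factor: 683^(-27) ≡ 255 (mod 719).
Scan 53·255^i mod 719 for i = 0, 1, …:
  i=0: 53   i=1: 573   i=2: 158   i=3: 26
  i=4: 159   i=5: 281   i=6: 474   i=7: 78
  i=8: 477   i=9: 124   i=10: 703   i=11: 234
  i=12: 712
Match at i=12, j=21: k = 12·27 + 21 = 345.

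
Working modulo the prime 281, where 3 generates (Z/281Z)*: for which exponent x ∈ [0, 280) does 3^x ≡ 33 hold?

Baby-step giant-step with m = ceil(sqrt(280)) = 17.
Baby table (3^j mod 281 for j=0..16):
  0:1  1:3  2:9  3:27  4:81  5:243  6:167  7:220
  8:98  9:13  10:39  11:117  12:70  13:210  14:68  15:204
  16:50
Giant step factor: 3^(-17) ≡ 148 (mod 281).
Scan 33·148^i mod 281 for i = 0, 1, …:
  i=0: 33   i=1: 107   i=2: 100   i=3: 188
  i=4: 5   i=5: 178   i=6: 211   i=7: 37
  i=8: 137   i=9: 44     …   i=13: 194
  i=14: 50
Match at i=14, j=16: x = 14·17 + 16 = 254.

254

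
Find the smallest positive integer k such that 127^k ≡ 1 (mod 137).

8

The order of 127 must divide p − 1 = 136 = 2^3 · 17.
Divisors: 1, 2, 4, 8, 17, 34, 68, 136.
Check each in increasing order: 127^1 ≡ 127;  127^2 ≡ 100;  127^4 ≡ 136;  127^8 ≡ 1.
Smallest exponent giving 1 is 8.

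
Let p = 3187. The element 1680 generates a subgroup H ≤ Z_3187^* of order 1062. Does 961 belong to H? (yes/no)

yes

961 ∈ ⟨1680⟩ iff 961^1062 ≡ 1 (mod 3187), since |⟨1680⟩| = 1062.
961^1062 mod 3187 = 1.
Since 1 = 1, 961 lies in the subgroup.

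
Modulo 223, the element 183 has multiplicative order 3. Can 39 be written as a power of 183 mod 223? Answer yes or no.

yes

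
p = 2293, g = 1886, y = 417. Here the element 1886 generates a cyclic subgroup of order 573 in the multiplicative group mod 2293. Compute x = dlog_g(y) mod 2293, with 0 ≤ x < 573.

Baby-step giant-step with m = ceil(sqrt(573)) = 24.
Baby table (1886^j mod 2293 for j=0..23):
  0:1  1:1886  2:553  3:1936  4:840  5:2070  6:1334  7:503
  8:1649  9:706  10:1576  11:608  12:188  13:1446  14:779  15:1674
  16:1996  17:1643  18:855  19:551  20:457  21:2027  22:491  23:1947
Giant step factor: 1886^(-24) ≡ 923 (mod 2293).
Scan 417·923^i mod 2293 for i = 0, 1, …:
  i=0: 417   i=1: 1960   i=2: 2196   i=3: 2189
  i=4: 314   i=5: 904   i=6: 2033   i=7: 785
  i=8: 2260   i=9: 1643
Match at i=9, j=17: x = 9·24 + 17 = 233.

233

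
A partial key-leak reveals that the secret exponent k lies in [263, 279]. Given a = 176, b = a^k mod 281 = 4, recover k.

Compute 176^263 mod 281 = 230, then multiply by 176 repeatedly:
  176^263=230  176^264=16  176^265=6  176^266=213  176^267=115
  176^268=8  176^269=3  176^270=247  176^271=198  176^272=4
Found 4 at exponent 272.

272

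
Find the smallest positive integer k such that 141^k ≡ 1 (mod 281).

70

The order of 141 must divide p − 1 = 280 = 2^3 · 5 · 7.
Divisors: 1, 2, 4, 5, 7, 8, 10, 14, 20, 28, 35, 40, 56, 70, 140, 280.
Check each in increasing order: 141^1 ≡ 141;  141^2 ≡ 211;  141^4 ≡ 123;  141^5 ≡ 202;  141^7 ≡ 191;  141^8 ≡ 236;  141^10 ≡ 59;  141^14 ≡ 232;  141^20 ≡ 109;  141^28 ≡ 153;  141^35 ≡ 280;  141^40 ≡ 79;  141^56 ≡ 86;  141^70 ≡ 1.
Smallest exponent giving 1 is 70.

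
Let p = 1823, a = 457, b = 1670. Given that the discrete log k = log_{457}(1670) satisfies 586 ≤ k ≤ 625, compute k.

Compute 457^586 mod 1823 = 567, then multiply by 457 repeatedly:
  457^586=567  457^587=253  457^588=772  457^589=965  457^590=1662
  457^591=1166  457^592=546  457^593=1594  457^594=1081  457^595=1807
  457^596=1803  457^597=1798  457^598=1336  457^599=1670
Found 1670 at exponent 599.

599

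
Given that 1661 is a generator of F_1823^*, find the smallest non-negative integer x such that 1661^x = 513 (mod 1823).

538

Baby-step giant-step with m = ceil(sqrt(1822)) = 43.
Baby table (1661^j mod 1823 for j=0..42):
  0:1  1:1661  2:722  3:1531  4:1729  5:644  6:1406  7:103
  8:1544  9:1446  10:915  11:1256  12:704  13:801  14:1494  15:431
  16:1275  17:1272  18:1758  19:1415  20:468  21:750  22:641  23:69
  24:1583  25:597  26:1728  27:806  28:684  29:395  30:1638  31:802
  32:1332  33:1153  34:983  35:1178  36:579  37:998  38:571  39:471
  40:264  41:984  42:1016
Giant step factor: 1661^(-43) ≡ 227 (mod 1823).
Scan 513·227^i mod 1823 for i = 0, 1, …:
  i=0: 513   i=1: 1602   i=2: 877   i=3: 372
  i=4: 586   i=5: 1766   i=6: 1645   i=7: 1523
  i=8: 1174   i=9: 340   i=10: 614   i=11: 830
  i=12: 641
Match at i=12, j=22: x = 12·43 + 22 = 538.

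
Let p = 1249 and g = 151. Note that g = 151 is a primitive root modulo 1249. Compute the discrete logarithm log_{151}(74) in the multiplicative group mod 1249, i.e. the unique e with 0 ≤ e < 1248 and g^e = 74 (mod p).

Baby-step giant-step with m = ceil(sqrt(1248)) = 36.
Baby table (151^j mod 1249 for j=0..35):
  0:1  1:151  2:319  3:707  4:592  5:713  6:249  7:129
  8:744  9:1183  10:26  11:179  12:800  13:896  14:404  15:1052
  16:229  17:856  18:609  19:782  20:676  21:907  22:816  23:814
  24:512  25:1123  26:958  27:1023  28:846  29:348  30:90  31:1100
  32:1232  33:1180  34:822  35:471
Giant step factor: 151^(-36) ≡ 850 (mod 1249).
Scan 74·850^i mod 1249 for i = 0, 1, …:
  i=0: 74   i=1: 450   i=2: 306   i=3: 308
  i=4: 759   i=5: 666   i=6: 303   i=7: 256
  i=8: 274   i=9: 586   i=10: 998   i=11: 229
Match at i=11, j=16: e = 11·36 + 16 = 412.

412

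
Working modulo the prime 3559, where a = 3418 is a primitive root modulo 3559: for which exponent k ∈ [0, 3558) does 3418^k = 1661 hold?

827

Baby-step giant-step with m = ceil(sqrt(3558)) = 60.
Baby table (3418^j mod 3559 for j=0..59):
  0:1  1:3418  2:2086  3:1271  4:2298  5:3410  6:3214  7:2378
  8:2807  9:2821  10:847  11:1579  12:1578  13:1719  14:3192  15:1921
  16:3182  17:3331  18:117  19:1298  20:2050  21:2788  22:1941  23:362
  24:2343  25:624  26:991  27:2629  28:3006  29:3234  30:3117  31:1819
  32:3328  33:540  34:2158  35:1796  36:3012  37:2388  38:1397  39:2327
  40:2880  41:3205  42:88  43:1828  44:2059  45:1519  46:2920  47:1124
  48:1671  49:2842  50:1445  51:2677  52:3356  53:151  54:63  55:1794
  56:3294  57:1775  58:2414  59:1290
Giant step factor: 3418^(-60) ≡ 794 (mod 3559).
Scan 1661·794^i mod 3559 for i = 0, 1, …:
  i=0: 1661   i=1: 2004   i=2: 303   i=3: 2129
  i=4: 3460   i=5: 3251   i=6: 1019   i=7: 1193
  i=8: 548   i=9: 914   i=10: 3239   i=11: 2168
  i=12: 2395   i=13: 1124
Match at i=13, j=47: k = 13·60 + 47 = 827.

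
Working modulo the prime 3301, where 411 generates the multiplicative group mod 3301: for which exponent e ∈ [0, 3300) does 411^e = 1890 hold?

1733

Baby-step giant-step with m = ceil(sqrt(3300)) = 58.
Baby table (411^j mod 3301 for j=0..57):
  0:1  1:411  2:570  3:3200  4:1402  5:1848  6:298  7:341
  8:1509  9:2912  10:1870  11:2738  12:2978  13:2588  14:746  15:2914
  16:2692  17:577  18:2776  19:2091  20:1141  21:209  22:73  23:294
  24:1998  25:2530  26:15  27:2864  28:1948  29:1786  30:1224  31:1312
  32:1169  33:1814  34:2829  35:767  36:1642  37:1458  38:1757  39:2509
  40:1287  41:797  42:768  43:2053  44:2028  45:1656  46:610  47:3135
  48:1095  49:1109  50:261  51:1639  52:225  53:47  54:2812  55:382
  56:1855  57:3175
Giant step factor: 411^(-58) ≡ 2112 (mod 3301).
Scan 1890·2112^i mod 3301 for i = 0, 1, …:
  i=0: 1890   i=1: 771   i=2: 959   i=3: 1895
  i=4: 1428   i=5: 2123   i=6: 1018   i=7: 1065
  i=8: 1299   i=9: 357     …   i=28: 1359
  i=29: 1639
Match at i=29, j=51: e = 29·58 + 51 = 1733.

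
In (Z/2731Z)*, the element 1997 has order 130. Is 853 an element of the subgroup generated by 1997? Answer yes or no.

no

853 ∈ ⟨1997⟩ iff 853^130 ≡ 1 (mod 2731), since |⟨1997⟩| = 130.
853^130 mod 2731 = 871.
Since 871 ≠ 1, 853 does not lie in the subgroup.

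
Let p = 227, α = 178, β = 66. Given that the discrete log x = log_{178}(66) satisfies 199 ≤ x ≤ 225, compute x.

209

Compute 178^199 mod 227 = 224, then multiply by 178 repeatedly:
  178^199=224  178^200=147  178^201=61  178^202=189  178^203=46
  178^204=16  178^205=124  178^206=53  178^207=127  178^208=133
  178^209=66
Found 66 at exponent 209.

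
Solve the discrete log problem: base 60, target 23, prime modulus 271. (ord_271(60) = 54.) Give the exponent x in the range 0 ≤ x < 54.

Baby-step giant-step with m = ceil(sqrt(54)) = 8.
Baby table (60^j mod 271 for j=0..7):
  0:1  1:60  2:77  3:13  4:238  5:188  6:169  7:113
Giant step factor: 60^(-8) ≡ 217 (mod 271).
Scan 23·217^i mod 271 for i = 0, 1, …:
  i=0: 23   i=1: 113
Match at i=1, j=7: x = 1·8 + 7 = 15.

15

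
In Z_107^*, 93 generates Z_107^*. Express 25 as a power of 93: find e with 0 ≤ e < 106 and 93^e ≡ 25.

72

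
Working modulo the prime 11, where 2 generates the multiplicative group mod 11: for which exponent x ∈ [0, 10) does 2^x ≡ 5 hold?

4

Successive powers of 2 modulo 11:
  2^0=1  2^1=2  2^2=4  2^3=8  2^4=5
So 2^4 ≡ 5 (mod 11), giving x = 4.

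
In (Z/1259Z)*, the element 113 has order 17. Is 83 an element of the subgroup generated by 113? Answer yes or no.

yes

83 ∈ ⟨113⟩ iff 83^17 ≡ 1 (mod 1259), since |⟨113⟩| = 17.
83^17 mod 1259 = 1.
Since 1 = 1, 83 lies in the subgroup.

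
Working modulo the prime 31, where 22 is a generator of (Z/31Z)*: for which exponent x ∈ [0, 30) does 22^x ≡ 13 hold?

Successive powers of 22 modulo 31:
  22^0=1  22^1=22  22^2=19  22^3=15  22^4=20  22^5=6
  22^6=8  22^7=21  22^8=28  22^9=27  22^10=5  22^11=17
  22^12=2  22^13=13
So 22^13 ≡ 13 (mod 31), giving x = 13.

13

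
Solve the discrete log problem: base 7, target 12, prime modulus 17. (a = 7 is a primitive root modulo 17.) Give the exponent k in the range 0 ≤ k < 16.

Successive powers of 7 modulo 17:
  7^0=1  7^1=7  7^2=15  7^3=3  7^4=4  7^5=11
  7^6=9  7^7=12
So 7^7 ≡ 12 (mod 17), giving k = 7.

7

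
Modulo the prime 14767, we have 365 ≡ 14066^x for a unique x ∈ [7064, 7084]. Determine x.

7070

Compute 14066^7064 mod 14767 = 1914, then multiply by 14066 repeatedly:
  14066^7064=1914  14066^7065=2083  14066^7066=1750  14066^7067=13678  14066^7068=10272
  14066^7069=5624  14066^7070=365
Found 365 at exponent 7070.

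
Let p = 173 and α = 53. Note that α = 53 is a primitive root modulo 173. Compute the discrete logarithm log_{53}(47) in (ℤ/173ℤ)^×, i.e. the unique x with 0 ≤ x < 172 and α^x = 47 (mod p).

148

Baby-step giant-step with m = ceil(sqrt(172)) = 14.
Baby table (53^j mod 173 for j=0..13):
  0:1  1:53  2:41  3:97  4:124  5:171  6:67  7:91
  8:152  9:98  10:4  11:39  12:164  13:42
Giant step factor: 53^(-14) ≡ 15 (mod 173).
Scan 47·15^i mod 173 for i = 0, 1, …:
  i=0: 47   i=1: 13   i=2: 22   i=3: 157
  i=4: 106   i=5: 33   i=6: 149   i=7: 159
  i=8: 136   i=9: 137   i=10: 152
Match at i=10, j=8: x = 10·14 + 8 = 148.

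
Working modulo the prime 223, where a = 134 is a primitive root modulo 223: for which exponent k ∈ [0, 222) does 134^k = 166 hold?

134

Baby-step giant-step with m = ceil(sqrt(222)) = 15.
Baby table (134^j mod 223 for j=0..14):
  0:1  1:134  2:116  3:157  4:76  5:149  6:119  7:113
  8:201  9:174  10:124  11:114  12:112  13:67  14:58
Giant step factor: 134^(-15) ≡ 27 (mod 223).
Scan 166·27^i mod 223 for i = 0, 1, …:
  i=0: 166   i=1: 22   i=2: 148   i=3: 205
  i=4: 183   i=5: 35   i=6: 53   i=7: 93
  i=8: 58
Match at i=8, j=14: k = 8·15 + 14 = 134.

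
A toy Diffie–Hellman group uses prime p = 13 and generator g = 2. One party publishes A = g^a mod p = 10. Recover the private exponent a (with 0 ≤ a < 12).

10

Successive powers of 2 modulo 13:
  2^0=1  2^1=2  2^2=4  2^3=8  2^4=3  2^5=6
  2^6=12  2^7=11  2^8=9  2^9=5  2^10=10
So 2^10 ≡ 10 (mod 13), giving a = 10.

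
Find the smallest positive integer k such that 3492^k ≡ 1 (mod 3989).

997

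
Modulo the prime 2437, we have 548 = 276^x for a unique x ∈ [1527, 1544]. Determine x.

1537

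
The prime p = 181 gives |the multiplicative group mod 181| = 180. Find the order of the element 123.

The order of 123 must divide p − 1 = 180 = 2^2 · 3^2 · 5.
Divisors: 1, 2, 3, 4, 5, 6, 9, 10, 12, 15, 18, 20, 30, 36, 45, 60, 90, 180.
Check each in increasing order: 123^1 ≡ 123;  123^2 ≡ 106;  123^3 ≡ 6;  123^4 ≡ 14;  123^5 ≡ 93;  123^6 ≡ 36;  123^9 ≡ 35;  123^10 ≡ 142;  123^12 ≡ 29;  123^15 ≡ 174;  123^18 ≡ 139;  123^20 ≡ 73;  123^30 ≡ 49;  123^36 ≡ 135;  123^45 ≡ 19;  123^60 ≡ 48;  123^90 ≡ 180;  123^180 ≡ 1.
Smallest exponent giving 1 is 180.

180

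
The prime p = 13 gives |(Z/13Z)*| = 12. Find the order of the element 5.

The order of 5 must divide p − 1 = 12 = 2^2 · 3.
Divisors: 1, 2, 3, 4, 6, 12.
Check each in increasing order: 5^1 ≡ 5;  5^2 ≡ 12;  5^3 ≡ 8;  5^4 ≡ 1.
Smallest exponent giving 1 is 4.

4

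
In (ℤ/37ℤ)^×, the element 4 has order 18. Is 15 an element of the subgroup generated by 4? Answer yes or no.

no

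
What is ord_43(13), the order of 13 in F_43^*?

The order of 13 must divide p − 1 = 42 = 2 · 3 · 7.
Divisors: 1, 2, 3, 6, 7, 14, 21, 42.
Check each in increasing order: 13^1 ≡ 13;  13^2 ≡ 40;  13^3 ≡ 4;  13^6 ≡ 16;  13^7 ≡ 36;  13^14 ≡ 6;  13^21 ≡ 1.
Smallest exponent giving 1 is 21.

21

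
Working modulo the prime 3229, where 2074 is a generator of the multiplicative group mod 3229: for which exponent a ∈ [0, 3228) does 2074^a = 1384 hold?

772

Baby-step giant-step with m = ceil(sqrt(3228)) = 57.
Baby table (2074^j mod 3229 for j=0..56):
  0:1  1:2074  2:448  3:2429  4:506  5:19  6:658  7:2054
  8:945  9:3156  10:361  11:2815  12:278  13:1810  14:1842  15:401
  16:1821  17:2053  18:2100  19:2708  20:1161  21:2309  22:259  23:1152
  24:3017  25:2685  26:1894  27:1692  28:2514  29:2430  30:2580  31:467
  32:3087  33:2560  34:964  35:585  36:2415  37:531  38:205  39:2171
  40:1428  41:679  42:402  43:666  44:2501  45:1300  46:3214  47:1180
  48:2967  49:2313  50:2097  51:2944  52:3046  53:1480  54:1970  55:1095
  56:1043
Giant step factor: 2074^(-57) ≡ 1940 (mod 3229).
Scan 1384·1940^i mod 3229 for i = 0, 1, …:
  i=0: 1384   i=1: 1661   i=2: 3027   i=3: 2058
  i=4: 1476   i=5: 2546   i=6: 2099   i=7: 291
  i=8: 2694   i=9: 1838   i=10: 904   i=11: 413
  i=12: 428   i=13: 467
Match at i=13, j=31: a = 13·57 + 31 = 772.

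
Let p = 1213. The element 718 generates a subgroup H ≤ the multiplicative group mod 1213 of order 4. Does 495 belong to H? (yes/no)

yes

495 ∈ ⟨718⟩ iff 495^4 ≡ 1 (mod 1213), since |⟨718⟩| = 4.
495^4 mod 1213 = 1.
Since 1 = 1, 495 lies in the subgroup.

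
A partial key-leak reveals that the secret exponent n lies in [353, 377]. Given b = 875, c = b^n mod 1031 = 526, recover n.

355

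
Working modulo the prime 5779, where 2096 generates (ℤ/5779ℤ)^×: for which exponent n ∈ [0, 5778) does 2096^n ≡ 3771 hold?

132

Baby-step giant-step with m = ceil(sqrt(5778)) = 77.
Baby table (2096^j mod 5779 for j=0..76):
  0:1  1:2096  2:1176  3:3042  4:1795  5:191  6:1585  7:5014
  8:3122  9:1884  10:1807  11:2227  12:4139  13:1065  14:1546  15:4176
  16:3490  17:4605  18:1150  19:557  20:114  21:2005  22:1147  23:48
  24:2365  25:4437  26:1541  27:5254  28:3389  29:953  30:3733  31:5381
  32:3747  33:51  34:2874  35:2186  36:4888  37:4860  38:3962  39:5708
  40:1438  41:3189  42:3620  43:5472  44:3776  45:3045  46:2304  47:3719
  48:4932  49:4620  50:3695  51:860  52:5291  53:35  54:4012  55:707
  56:2448  57:5035  58:906  59:3464  60:2120  61:5248  62:2371  63:5455
  64:2818  65:390  66:2601  67:2099  68:1685  69:791  70:5142  71:5576
  72:2158  73:3990  74:827  75:5471  76:1680
Giant step factor: 2096^(-77) ≡ 5275 (mod 5779).
Scan 3771·5275^i mod 5779 for i = 0, 1, …:
  i=0: 3771   i=1: 707
Match at i=1, j=55: n = 1·77 + 55 = 132.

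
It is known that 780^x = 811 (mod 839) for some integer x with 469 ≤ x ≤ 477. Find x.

Compute 780^469 mod 839 = 181, then multiply by 780 repeatedly:
  780^469=181  780^470=228  780^471=811
Found 811 at exponent 471.

471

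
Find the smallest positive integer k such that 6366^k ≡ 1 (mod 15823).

The order of 6366 must divide p − 1 = 15822 = 2 · 3^3 · 293.
Divisors: 1, 2, 3, 6, 9, 18, 27, 54, 293, 586, 879, 1758, 2637, 5274, 7911, 15822.
Check each in increasing order: 6366^1 ≡ 6366;  6366^2 ≡ 3253;  6366^3 ≡ 12114;  6366^6 ≡ 6494;  6366^9 ≡ 12183;  6366^18 ≡ 5749;  6366^27 ≡ 7469;  6366^54 ≡ 9886;  6366^293 ≡ 453;  6366^586 ≡ 15333;  6366^879 ≡ 15375;  6366^1758 ≡ 10828;  6366^2637 ≡ 6717;  6366^5274 ≡ 6716;  6366^7911 ≡ 15822;  6366^15822 ≡ 1.
Smallest exponent giving 1 is 15822.

15822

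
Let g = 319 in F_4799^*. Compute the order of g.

2399

The order of 319 must divide p − 1 = 4798 = 2 · 2399.
Divisors: 1, 2, 2399, 4798.
Check each in increasing order: 319^1 ≡ 319;  319^2 ≡ 982;  319^2399 ≡ 1.
Smallest exponent giving 1 is 2399.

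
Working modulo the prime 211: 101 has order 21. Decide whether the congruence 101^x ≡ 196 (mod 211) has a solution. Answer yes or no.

yes

⟨101⟩ has order 21; its elements mod 211 are {1, 14, 34, 43, 54, 58, 73, 101, 117, 123, 144, 148, 161, 171, 173, 178, 179, 180, 185, 196, 199}.
196 is in this set.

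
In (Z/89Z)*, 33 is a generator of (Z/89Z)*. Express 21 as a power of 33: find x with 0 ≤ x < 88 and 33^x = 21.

Successive powers of 33 modulo 89:
  33^0=1  33^1=33  33^2=21
So 33^2 ≡ 21 (mod 89), giving x = 2.

2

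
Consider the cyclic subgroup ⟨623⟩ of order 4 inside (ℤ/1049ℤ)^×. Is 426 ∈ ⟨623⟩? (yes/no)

yes

426 ∈ ⟨623⟩ iff 426^4 ≡ 1 (mod 1049), since |⟨623⟩| = 4.
426^4 mod 1049 = 1.
Since 1 = 1, 426 lies in the subgroup.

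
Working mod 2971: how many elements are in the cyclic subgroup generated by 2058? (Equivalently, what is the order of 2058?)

495

The order of 2058 must divide p − 1 = 2970 = 2 · 3^3 · 5 · 11.
Divisors: 1, 2, 3, 5, 6, 9, 10, 11, 15, 18, 22, 27, 30, 33, 45, 54, 55, 66, 90, 99, 110, 135, 165, 198, 270, 297, 330, 495, 594, 990, 1485, 2970.
Check each in increasing order: 2058^1 ≡ 2058;  2058^2 ≡ 1689;  2058^3 ≡ 2863;  2058^5 ≡ 1790;  2058^6 ≡ 2751;  2058^9 ≡ 2963;  2058^10 ≡ 1362;  2058^11 ≡ 1343;  2058^15 ≡ 1760;  2058^18 ≡ 64;  2058^22 ≡ 252;  2058^27 ≡ 2459;  2058^30 ≡ 1818;  2058^33 ≡ 2713;  2058^45 ≡ 2884;  2058^54 ≡ 696;  2058^55 ≡ 346;  2058^66 ≡ 1202;  2058^90 ≡ 1627;  2058^99 ≡ 1839;  2058^110 ≡ 876;  2058^135 ≡ 1059;  2058^165 ≡ 54;  2058^198 ≡ 923;  2058^270 ≡ 1414;  2058^297 ≡ 956;  2058^330 ≡ 2916;  2058^495 ≡ 1.
Smallest exponent giving 1 is 495.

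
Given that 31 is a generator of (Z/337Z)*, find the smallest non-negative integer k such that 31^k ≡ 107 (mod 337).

Baby-step giant-step with m = ceil(sqrt(336)) = 19.
Baby table (31^j mod 337 for j=0..18):
  0:1  1:31  2:287  3:135  4:141  5:327  6:27  7:163
  8:335  9:275  10:100  11:67  12:55  13:20  14:283  15:11
  16:4  17:124  18:137
Giant step factor: 31^(-19) ≡ 254 (mod 337).
Scan 107·254^i mod 337 for i = 0, 1, …:
  i=0: 107   i=1: 218   i=2: 104   i=3: 130
  i=4: 331   i=5: 161   i=6: 117   i=7: 62
  i=8: 246   i=9: 139     …   i=15: 89
  i=16: 27
Match at i=16, j=6: k = 16·19 + 6 = 310.

310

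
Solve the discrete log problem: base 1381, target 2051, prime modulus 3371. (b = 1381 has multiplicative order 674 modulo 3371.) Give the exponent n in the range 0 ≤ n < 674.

329

Baby-step giant-step with m = ceil(sqrt(674)) = 26.
Baby table (1381^j mod 3371 for j=0..25):
  0:1  1:1381  2:2546  3:73  4:3054  5:453  6:1958  7:456
  8:2730  9:1352  10:2949  11:401  12:937  13:2904  14:2305  15:981
  16:2990  17:3086  18:822  19:2526  20:2792  21:2699  22:2364  23:1556
  24:1509  25:651
Giant step factor: 1381^(-26) ≡ 3348 (mod 3371).
Scan 2051·3348^i mod 3371 for i = 0, 1, …:
  i=0: 2051   i=1: 21   i=2: 2888   i=3: 996
  i=4: 689   i=5: 1008   i=6: 413   i=7: 614
  i=8: 2733   i=9: 1190   i=10: 2969   i=11: 2504
  i=12: 3086
Match at i=12, j=17: n = 12·26 + 17 = 329.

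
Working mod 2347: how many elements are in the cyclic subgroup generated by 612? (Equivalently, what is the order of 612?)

1173

The order of 612 must divide p − 1 = 2346 = 2 · 3 · 17 · 23.
Divisors: 1, 2, 3, 6, 17, 23, 34, 46, 51, 69, 102, 138, 391, 782, 1173, 2346.
Check each in increasing order: 612^1 ≡ 612;  612^2 ≡ 1371;  612^3 ≡ 1173;  612^6 ≡ 587;  612^17 ≡ 1204;  612^23 ≡ 301;  612^34 ≡ 1517;  612^46 ≡ 1415;  612^51 ≡ 502;  612^69 ≡ 1108;  612^102 ≡ 875;  612^138 ≡ 183;  612^391 ≡ 1062;  612^782 ≡ 1284;  612^1173 ≡ 1.
Smallest exponent giving 1 is 1173.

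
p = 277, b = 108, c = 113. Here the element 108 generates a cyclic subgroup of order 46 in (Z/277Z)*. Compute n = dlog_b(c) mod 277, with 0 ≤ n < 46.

37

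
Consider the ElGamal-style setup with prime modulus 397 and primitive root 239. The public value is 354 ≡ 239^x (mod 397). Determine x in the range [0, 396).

Successive powers of 239 modulo 397:
  239^0=1  239^1=239  239^2=350  239^3=280  239^4=224  239^5=338
  239^6=191  239^7=391  239^8=154  239^9=282  239^10=305  239^11=244
  239^12=354
So 239^12 ≡ 354 (mod 397), giving x = 12.

12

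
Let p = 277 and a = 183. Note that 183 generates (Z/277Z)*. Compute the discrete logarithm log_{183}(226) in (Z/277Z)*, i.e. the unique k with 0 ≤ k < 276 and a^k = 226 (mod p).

Baby-step giant-step with m = ceil(sqrt(276)) = 17.
Baby table (183^j mod 277 for j=0..16):
  0:1  1:183  2:249  3:139  4:230  5:263  6:208  7:115
  8:270  9:104  10:196  11:135  12:52  13:98  14:206  15:26
  16:49
Giant step factor: 183^(-17) ≡ 78 (mod 277).
Scan 226·78^i mod 277 for i = 0, 1, …:
  i=0: 226   i=1: 177   i=2: 233   i=3: 169
  i=4: 163   i=5: 249
Match at i=5, j=2: k = 5·17 + 2 = 87.

87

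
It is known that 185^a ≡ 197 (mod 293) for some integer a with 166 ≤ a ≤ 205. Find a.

Compute 185^166 mod 293 = 271, then multiply by 185 repeatedly:
  185^166=271  185^167=32  185^168=60  185^169=259  185^170=156
  185^171=146  185^172=54  185^173=28  185^174=199  185^175=190
  185^176=283  185^177=201  185^178=267  185^179=171  185^180=284
  185^181=93  185^182=211  185^183=66  185^184=197
Found 197 at exponent 184.

184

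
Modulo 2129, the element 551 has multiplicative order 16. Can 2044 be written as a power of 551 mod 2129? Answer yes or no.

no

⟨551⟩ has order 16; its elements mod 2129 are {1, 105, 372, 380, 551, 588, 738, 846, 1283, 1391, 1541, 1578, 1749, 1757, 2024, 2128}.
2044 is not in this set.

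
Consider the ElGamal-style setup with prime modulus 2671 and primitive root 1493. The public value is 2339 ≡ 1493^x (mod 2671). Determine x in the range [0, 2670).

251

Baby-step giant-step with m = ceil(sqrt(2670)) = 52.
Baby table (1493^j mod 2671 for j=0..51):
  0:1  1:1493  2:1435  3:313  4:2555  5:427  6:1813  7:1086
  8:101  9:1217  10:701  11:2232  12:1639  13:391  14:1485  15:175
  16:2188  17:51  18:1355  19:1068  20:2608  21:2097  22:409  23:1649
  24:1966  25:2480  26:634  27:1028  28:1650  29:788  30:1244  31:947
  32:912  33:2077  34:2601  35:2330  36:1048  37:2129  38:107  39:2162
  40:1298  41:1439  42:943  43:282  44:1679  45:1349  46:123  47:2011
  48:219  49:1105  50:1758  51:1772
Giant step factor: 1493^(-52) ≡ 1675 (mod 2671).
Scan 2339·1675^i mod 2671 for i = 0, 1, …:
  i=0: 2339   i=1: 2139   i=2: 1014   i=3: 2365
  i=4: 282
Match at i=4, j=43: x = 4·52 + 43 = 251.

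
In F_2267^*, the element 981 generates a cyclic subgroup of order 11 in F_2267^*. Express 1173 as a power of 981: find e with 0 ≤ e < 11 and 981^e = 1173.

7

Successive powers of 981 modulo 2267:
  981^0=1  981^1=981  981^2=1153  981^3=2127  981^4=947  981^5=1804
  981^6=1464  981^7=1173
So 981^7 ≡ 1173 (mod 2267), giving e = 7.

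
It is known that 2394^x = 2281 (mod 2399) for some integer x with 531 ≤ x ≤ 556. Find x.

Compute 2394^531 mod 2399 = 2197, then multiply by 2394 repeatedly:
  2394^531=2197  2394^532=1010  2394^533=2147  2394^534=1260  2394^535=897
  2394^536=313  2394^537=834  2394^538=628  2394^539=1658  2394^540=1306
  2394^541=667  2394^542=1463  2394^543=2281
Found 2281 at exponent 543.

543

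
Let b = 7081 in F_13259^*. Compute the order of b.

13258

The order of 7081 must divide p − 1 = 13258 = 2 · 7 · 947.
Divisors: 1, 2, 7, 14, 947, 1894, 6629, 13258.
Check each in increasing order: 7081^1 ≡ 7081;  7081^2 ≡ 8282;  7081^7 ≡ 5323;  7081^14 ≡ 13105;  7081^947 ≡ 5326;  7081^1894 ≡ 5275;  7081^6629 ≡ 13258;  7081^13258 ≡ 1.
Smallest exponent giving 1 is 13258.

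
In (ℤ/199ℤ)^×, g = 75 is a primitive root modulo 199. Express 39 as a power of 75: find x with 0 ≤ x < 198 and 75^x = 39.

125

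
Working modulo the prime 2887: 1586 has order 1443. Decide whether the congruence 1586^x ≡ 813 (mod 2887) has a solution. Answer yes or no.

yes

813 ∈ ⟨1586⟩ iff 813^1443 ≡ 1 (mod 2887), since |⟨1586⟩| = 1443.
813^1443 mod 2887 = 1.
Since 1 = 1, 813 lies in the subgroup.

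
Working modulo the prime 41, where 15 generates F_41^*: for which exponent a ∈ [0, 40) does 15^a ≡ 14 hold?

5

Successive powers of 15 modulo 41:
  15^0=1  15^1=15  15^2=20  15^3=13  15^4=31  15^5=14
So 15^5 ≡ 14 (mod 41), giving a = 5.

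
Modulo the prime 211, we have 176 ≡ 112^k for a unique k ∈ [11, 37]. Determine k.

Compute 112^11 mod 211 = 158, then multiply by 112 repeatedly:
  112^11=158  112^12=183  112^13=29  112^14=83  112^15=12
  112^16=78  112^17=85  112^18=25  112^19=57  112^20=54
  112^21=140  112^22=66  112^23=7  112^24=151  112^25=32
  112^26=208  112^27=86  112^28=137  112^29=152  112^30=144
  112^31=92  112^32=176
Found 176 at exponent 32.

32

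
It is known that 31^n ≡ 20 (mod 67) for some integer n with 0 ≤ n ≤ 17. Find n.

13

Compute 31^0 mod 67 = 1, then multiply by 31 repeatedly:
  31^0=1  31^1=31  31^2=23  31^3=43  31^4=60
  31^5=51  31^6=40  31^7=34  31^8=49  31^9=45
  31^10=55  31^11=30  31^12=59  31^13=20
Found 20 at exponent 13.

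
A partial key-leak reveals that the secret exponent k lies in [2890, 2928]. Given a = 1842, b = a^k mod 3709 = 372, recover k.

Compute 1842^2890 mod 3709 = 2236, then multiply by 1842 repeatedly:
  1842^2890=2236  1842^2891=1722  1842^2892=729  1842^2893=160  1842^2894=1709
  1842^2895=2746  1842^2896=2765  1842^2897=673  1842^2898=860  1842^2899=377
  1842^2900=851  1842^2901=2344  1842^2902=372
Found 372 at exponent 2902.

2902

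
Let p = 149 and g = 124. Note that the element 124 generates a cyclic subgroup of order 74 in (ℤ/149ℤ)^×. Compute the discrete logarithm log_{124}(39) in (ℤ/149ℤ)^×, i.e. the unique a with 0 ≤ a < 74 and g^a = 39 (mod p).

64

Baby-step giant-step with m = ceil(sqrt(74)) = 9.
Baby table (124^j mod 149 for j=0..8):
  0:1  1:124  2:29  3:20  4:96  5:133  6:102  7:132
  8:127
Giant step factor: 124^(-9) ≡ 68 (mod 149).
Scan 39·68^i mod 149 for i = 0, 1, …:
  i=0: 39   i=1: 119   i=2: 46   i=3: 148
  i=4: 81   i=5: 144   i=6: 107   i=7: 124
Match at i=7, j=1: a = 7·9 + 1 = 64.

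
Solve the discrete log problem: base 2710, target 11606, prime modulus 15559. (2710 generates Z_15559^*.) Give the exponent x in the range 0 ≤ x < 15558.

Baby-step giant-step with m = ceil(sqrt(15558)) = 125.
Baby table (2710^j mod 15559 for j=0..124):
  0:1  1:2710  2:252  3:13883  4:1268  5:13300  6:8356  7:6415
  8:5247  9:14003  10:15288  11:12422  12:9503  13:2985  14:14229  15:5388
  16:7138  17:4143  18:9491  19:1583  20:11205  21:9941  22:7481  23:133
  24:2573  25:2398  26:10477  27:13054  28:10733  29:6659  30:13009  31:13255
  32:10878  33:10634  34:2872  35:3620  36:8030  37:9818  38:890  39:255
  40:6454  41:2024  42:8272  43:12160  44:15197  45:14756  46:2130  47:15470
  48:7754  49:8690  50:9133  51:11620  52:14343  53:3148  54:4748  55:15346
  56:14012  57:8560  58:14690  59:9978  60:14397  61:9457  62:2797  63:2637
  64:4689  65:11046  66:14703  67:14090  68:2114  69:3228  70:3722  71:4388
  72:4404  73:1087  74:5119  75:9421  76:14150  77:9124  78:2789  79:12075
  80:2673  81:8895  82:4559  83:1044  84:13061  85:14144  86:8423  87:1277
  88:6572  89:10624  90:6890  91:1100  92:9231  93:12697  94:7921  95:10049
  96:4540  97:11790  98:8273  99:14870  100:15449  101:13080  102:3398  103:13211
  104:551  105:15105  106:14380  107:10064  108:14072  109:11  110:14251  111:2772
  112:12682  113:13948  114:6269  115:14121  116:8329  117:11040  118:14002  119:12578
  120:12170  121:11179  122:1717  123:929  124:12591
Giant step factor: 2710^(-125) ≡ 15021 (mod 15559).
Scan 11606·15021^i mod 15559 for i = 0, 1, …:
  i=0: 11606   i=1: 10690   i=2: 5610   i=3: 266
  i=4: 12482   i=5: 6172   i=6: 9090   i=7: 10665
  i=8: 3501   i=9: 14660     …   i=115: 13824
  i=116: 15449
Match at i=116, j=100: x = 116·125 + 100 = 14600.

14600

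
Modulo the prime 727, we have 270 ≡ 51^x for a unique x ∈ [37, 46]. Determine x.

Compute 51^37 mod 727 = 483, then multiply by 51 repeatedly:
  51^37=483  51^38=642  51^39=27  51^40=650  51^41=435
  51^42=375  51^43=223  51^44=468  51^45=604  51^46=270
Found 270 at exponent 46.

46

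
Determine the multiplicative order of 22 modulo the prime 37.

The order of 22 must divide p − 1 = 36 = 2^2 · 3^2.
Divisors: 1, 2, 3, 4, 6, 9, 12, 18, 36.
Check each in increasing order: 22^1 ≡ 22;  22^2 ≡ 3;  22^3 ≡ 29;  22^4 ≡ 9;  22^6 ≡ 27;  22^9 ≡ 6;  22^12 ≡ 26;  22^18 ≡ 36;  22^36 ≡ 1.
Smallest exponent giving 1 is 36.

36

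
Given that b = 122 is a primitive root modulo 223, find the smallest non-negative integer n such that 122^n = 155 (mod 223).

Successive powers of 122 modulo 223:
  122^0=1  122^1=122  122^2=166  122^3=182  122^4=127  122^5=107
  122^6=120  122^7=145  122^8=73  122^9=209  122^10=76  122^11=129
  122^12=128  122^13=6  122^14=63  122^15=104  122^16=200  122^17=93
  122^18=196  122^19=51  122^20=201  122^21=215  122^22=139  122^23=10
  122^24=105  122^25=99  122^26=36  122^27=155
So 122^27 ≡ 155 (mod 223), giving n = 27.

27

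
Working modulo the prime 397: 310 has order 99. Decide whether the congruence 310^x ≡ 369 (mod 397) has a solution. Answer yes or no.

no

369 ∈ ⟨310⟩ iff 369^99 ≡ 1 (mod 397), since |⟨310⟩| = 99.
369^99 mod 397 = 334.
Since 334 ≠ 1, 369 does not lie in the subgroup.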